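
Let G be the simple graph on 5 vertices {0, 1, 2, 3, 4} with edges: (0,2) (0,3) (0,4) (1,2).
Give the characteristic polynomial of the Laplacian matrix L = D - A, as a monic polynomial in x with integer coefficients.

Reading degrees in the order [0, 1, 2, 3, 4] gives [3, 1, 2, 1, 1]; set D = diag(3, 1, 2, 1, 1) and form L = D - A. Computing det(xI - L) by cofactor expansion (or equivalently via sum-over-permutations) gives x^5 - 8x^4 + 20x^3 - 18x^2 + 5x. Since p(0) = det(-L) = 0, x divides p(x). There is one zero in the spectrum, matching the 1 component. The largest eigenvalue, 4.1701, is at most the vertex count 5.

x^5 - 8x^4 + 20x^3 - 18x^2 + 5x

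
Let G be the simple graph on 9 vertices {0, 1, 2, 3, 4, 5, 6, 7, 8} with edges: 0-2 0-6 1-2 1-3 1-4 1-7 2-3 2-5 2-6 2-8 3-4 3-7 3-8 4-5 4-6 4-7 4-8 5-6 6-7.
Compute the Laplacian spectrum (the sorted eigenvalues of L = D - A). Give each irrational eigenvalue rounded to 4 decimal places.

With the vertex order [0, 1, 2, 3, 4, 5, 6, 7, 8], the degrees are [2, 4, 6, 5, 6, 3, 5, 4, 3], giving D = diag(2, 4, 6, 5, 6, 3, 5, 4, 3) and L = D - A. L is symmetric positive semidefinite, so every eigenvalue is real and nonnegative. The eigenvalues sum to 38, which equals trace(L) = 2|E|. The largest eigenvalue, 8.0252, is at most the vertex count 9.

[0, 1.7012, 2.6448, 2.9086, 4.4618, 5.8081, 6, 6.4502, 8.0252]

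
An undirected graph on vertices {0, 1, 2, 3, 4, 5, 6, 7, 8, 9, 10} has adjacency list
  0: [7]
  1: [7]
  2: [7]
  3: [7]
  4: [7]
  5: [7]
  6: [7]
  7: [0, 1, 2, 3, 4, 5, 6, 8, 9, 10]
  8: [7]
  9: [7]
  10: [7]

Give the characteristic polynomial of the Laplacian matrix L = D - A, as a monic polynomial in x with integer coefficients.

With the vertex order [0, 1, 2, 3, 4, 5, 6, 7, 8, 9, 10], the degrees are [1, 1, 1, 1, 1, 1, 1, 10, 1, 1, 1], giving D = diag(1, 1, 1, 1, 1, 1, 1, 10, 1, 1, 1) and L = D - A. The eigenvalues of L are [0, 1, 1, 1, 1, 1, 1, 1, 1, 1, 11]; the characteristic polynomial is the product of (x - lambda_i), which multiplies out to x^11 - 20x^10 + 135x^9 - 480x^8 + 1050x^7 - 1512x^6 + 1470x^5 - 960x^4 + 405x^3 - 100x^2 + 11x. The constant term is 0 because L is singular (the all-ones vector lies in its kernel). By the matrix-tree theorem the graph has (1/11) * product of the nonzero eigenvalues = 1 spanning tree. The eigenvalues sum to 20, which equals trace(L) = 2|E|.

x^11 - 20x^10 + 135x^9 - 480x^8 + 1050x^7 - 1512x^6 + 1470x^5 - 960x^4 + 405x^3 - 100x^2 + 11x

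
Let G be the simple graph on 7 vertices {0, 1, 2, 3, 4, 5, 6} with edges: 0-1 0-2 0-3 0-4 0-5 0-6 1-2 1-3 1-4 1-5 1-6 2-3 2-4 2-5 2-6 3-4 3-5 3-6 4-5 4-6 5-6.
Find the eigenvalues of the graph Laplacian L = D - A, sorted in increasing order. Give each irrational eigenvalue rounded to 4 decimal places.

Reading degrees in the order [0, 1, 2, 3, 4, 5, 6] gives [6, 6, 6, 6, 6, 6, 6]; set D = diag(6, 6, 6, 6, 6, 6, 6) and form L = D - A. Since every row of L sums to 0, the all-ones vector is in the kernel and 0 is an eigenvalue. There is one zero in the spectrum, matching the 1 component.

[0, 7, 7, 7, 7, 7, 7]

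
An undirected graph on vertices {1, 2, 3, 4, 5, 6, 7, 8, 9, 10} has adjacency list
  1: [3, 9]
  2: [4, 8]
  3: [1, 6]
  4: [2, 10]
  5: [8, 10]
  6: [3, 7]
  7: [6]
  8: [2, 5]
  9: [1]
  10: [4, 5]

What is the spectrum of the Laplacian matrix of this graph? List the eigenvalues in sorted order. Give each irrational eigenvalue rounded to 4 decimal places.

[0, 0, 0.3820, 1.3820, 1.3820, 1.3820, 2.6180, 3.6180, 3.6180, 3.6180]

Each diagonal entry of L is the vertex degree and each off-diagonal entry is -1 where an edge is present, 0 otherwise; in the order [1, 2, 3, 4, 5, 6, 7, 8, 9, 10] the diagonal is [2, 2, 2, 2, 2, 2, 1, 2, 1, 2]. Diagonalising L (or applying a numerical eigensolver to the 10x10 matrix) gives the spectrum above. The 2 zero eigenvalues correspond to the 2 connected components. The eigenvalues sum to 18, which equals trace(L) = 2|E|. The largest eigenvalue, 3.6180, is at most the vertex count 10.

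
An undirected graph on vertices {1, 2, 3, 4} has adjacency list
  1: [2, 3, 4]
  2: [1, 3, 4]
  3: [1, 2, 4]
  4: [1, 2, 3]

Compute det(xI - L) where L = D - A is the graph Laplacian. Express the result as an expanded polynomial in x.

x^4 - 12x^3 + 48x^2 - 64x

Reading degrees in the order [1, 2, 3, 4] gives [3, 3, 3, 3]; set D = diag(3, 3, 3, 3) and form L = D - A. Computing det(xI - L) by cofactor expansion (or equivalently via sum-over-permutations) gives x^4 - 12x^3 + 48x^2 - 64x. The constant term is 0 because L is singular (the all-ones vector lies in its kernel).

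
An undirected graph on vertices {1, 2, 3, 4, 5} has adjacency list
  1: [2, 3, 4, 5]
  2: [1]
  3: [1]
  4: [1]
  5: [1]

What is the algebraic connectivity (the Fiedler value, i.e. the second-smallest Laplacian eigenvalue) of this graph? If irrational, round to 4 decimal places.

Reading degrees in the order [1, 2, 3, 4, 5] gives [4, 1, 1, 1, 1]; set D = diag(4, 1, 1, 1, 1) and form L = D - A. Computing the eigenvalues of L and sorting gives [0, 1, 1, 1, 5]. The Fiedler value lambda_2 = 1 is strictly positive, so the graph is connected. The eigenvalues sum to 8, which equals trace(L) = 2|E|. The largest eigenvalue, 5, is at most the vertex count 5.

1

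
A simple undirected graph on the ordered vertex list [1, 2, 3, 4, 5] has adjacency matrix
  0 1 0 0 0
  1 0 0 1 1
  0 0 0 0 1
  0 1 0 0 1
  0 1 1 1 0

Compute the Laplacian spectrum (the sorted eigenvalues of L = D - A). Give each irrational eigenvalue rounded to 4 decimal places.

With the vertex order [1, 2, 3, 4, 5], the degrees are [1, 3, 1, 2, 3], giving D = diag(1, 3, 1, 2, 3) and L = D - A. Diagonalising L (or applying a numerical eigensolver to the 5x5 matrix) gives the spectrum above. The single zero eigenvalue shows the graph is connected. The eigenvalues sum to 10, which equals trace(L) = 2|E|.

[0, 0.6972, 1.3820, 3.6180, 4.3028]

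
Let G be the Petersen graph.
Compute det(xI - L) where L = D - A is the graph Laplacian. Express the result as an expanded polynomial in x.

The graph has 10 vertices and degree multiset [3, 3, 3, 3, 3, 3, 3, 3, 3, 3]; D is the diagonal matrix of degrees and L = D - A. The eigenvalues of L are [0, 2, 2, 2, 2, 2, 5, 5, 5, 5]; the characteristic polynomial is the product of (x - lambda_i), which multiplies out to x^10 - 30x^9 + 390x^8 - 2880x^7 + 13305x^6 - 39882x^5 + 77640x^4 - 94800x^3 + 66000x^2 - 20000x. The constant term is 0 because L is singular (the all-ones vector lies in its kernel). The largest eigenvalue, 5, is at most the vertex count 10. By the matrix-tree theorem the graph has (1/10) * product of the nonzero eigenvalues = 2000 spanning trees.

x^10 - 30x^9 + 390x^8 - 2880x^7 + 13305x^6 - 39882x^5 + 77640x^4 - 94800x^3 + 66000x^2 - 20000x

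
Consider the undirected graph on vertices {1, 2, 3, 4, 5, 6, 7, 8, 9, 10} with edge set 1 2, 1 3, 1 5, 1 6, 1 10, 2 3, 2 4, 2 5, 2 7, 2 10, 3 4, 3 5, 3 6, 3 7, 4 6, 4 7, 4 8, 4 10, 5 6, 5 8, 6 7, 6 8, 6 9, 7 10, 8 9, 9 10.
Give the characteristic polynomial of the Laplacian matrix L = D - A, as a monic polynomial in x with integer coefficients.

x^10 - 52x^9 + 1185x^8 - 15518x^7 + 128553x^6 - 697764x^5 + 2477914x^4 - 5542308x^3 + 7070793x^2 - 3911100x

With the vertex order [1, 2, 3, 4, 5, 6, 7, 8, 9, 10], the degrees are [5, 6, 6, 6, 5, 7, 5, 4, 3, 5], giving D = diag(5, 6, 6, 6, 5, 7, 5, 4, 3, 5) and L = D - A. Computing det(xI - L) by cofactor expansion (or equivalently via sum-over-permutations) gives x^10 - 52x^9 + 1185x^8 - 15518x^7 + 128553x^6 - 697764x^5 + 2477914x^4 - 5542308x^3 + 7070793x^2 - 3911100x. The coefficient of x^9 equals -trace(L) = -52, matching the sum of degrees.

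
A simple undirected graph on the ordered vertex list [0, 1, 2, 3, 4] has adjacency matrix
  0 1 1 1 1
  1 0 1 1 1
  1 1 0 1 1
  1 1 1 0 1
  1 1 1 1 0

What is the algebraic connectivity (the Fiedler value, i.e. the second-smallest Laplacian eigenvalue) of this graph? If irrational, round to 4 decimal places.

With the vertex order [0, 1, 2, 3, 4], the degrees are [4, 4, 4, 4, 4], giving D = diag(4, 4, 4, 4, 4) and L = D - A. Computing the eigenvalues of L and sorting gives [0, 5, 5, 5, 5]. The Fiedler value lambda_2 = 5 is strictly positive, so the graph is connected. The largest eigenvalue, 5, is at most the vertex count 5.

5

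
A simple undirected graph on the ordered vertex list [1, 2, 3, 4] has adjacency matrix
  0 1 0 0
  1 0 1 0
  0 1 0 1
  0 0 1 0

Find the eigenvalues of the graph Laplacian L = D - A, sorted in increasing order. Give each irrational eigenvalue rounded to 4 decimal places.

Each diagonal entry of L is the vertex degree and each off-diagonal entry is -1 where an edge is present, 0 otherwise; in the order [1, 2, 3, 4] the diagonal is [1, 2, 2, 1]. The multiplicity of 0 as a Laplacian eigenvalue equals the number of connected components. The single zero eigenvalue shows the graph is connected.

[0, 0.5858, 2, 3.4142]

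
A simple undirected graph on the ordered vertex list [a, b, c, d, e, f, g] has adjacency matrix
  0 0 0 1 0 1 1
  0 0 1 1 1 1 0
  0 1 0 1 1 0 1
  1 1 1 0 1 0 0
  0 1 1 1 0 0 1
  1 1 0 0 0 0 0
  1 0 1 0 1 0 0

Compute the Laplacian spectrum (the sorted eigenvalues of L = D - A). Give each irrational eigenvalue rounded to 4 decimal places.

Each diagonal entry of L is the vertex degree and each off-diagonal entry is -1 where an edge is present, 0 otherwise; in the order [a, b, c, d, e, f, g] the diagonal is [3, 4, 4, 4, 4, 2, 3]. Since every row of L sums to 0, the all-ones vector is in the kernel and 0 is an eigenvalue. The eigenvalues sum to 24, which equals trace(L) = 2|E|. There is one zero in the spectrum, matching the 1 component.

[0, 1.6571, 2.5858, 3.5293, 5, 5.4142, 5.8136]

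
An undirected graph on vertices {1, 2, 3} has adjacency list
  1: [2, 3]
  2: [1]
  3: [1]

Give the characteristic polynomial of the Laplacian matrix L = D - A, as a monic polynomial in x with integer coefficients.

With the vertex order [1, 2, 3], the degrees are [2, 1, 1], giving D = diag(2, 1, 1) and L = D - A. L has integer entries, so p(x) = det(xI - L) has integer coefficients. Expanding the determinant yields x^3 - 4x^2 + 3x. The coefficient of x^2 equals -trace(L) = -4, matching the sum of degrees. There is one zero in the spectrum, matching the 1 component. By the matrix-tree theorem the graph has (1/3) * product of the nonzero eigenvalues = 1 spanning tree.

x^3 - 4x^2 + 3x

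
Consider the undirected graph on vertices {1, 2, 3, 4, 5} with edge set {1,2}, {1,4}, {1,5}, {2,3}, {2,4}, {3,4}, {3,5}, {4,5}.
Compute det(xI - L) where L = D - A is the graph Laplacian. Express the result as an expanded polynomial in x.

x^5 - 16x^4 + 94x^3 - 240x^2 + 225x

Reading degrees in the order [1, 2, 3, 4, 5] gives [3, 3, 3, 4, 3]; set D = diag(3, 3, 3, 4, 3) and form L = D - A. Computing det(xI - L) by cofactor expansion (or equivalently via sum-over-permutations) gives x^5 - 16x^4 + 94x^3 - 240x^2 + 225x. The coefficient of x^4 equals -trace(L) = -16, matching the sum of degrees. There is one zero in the spectrum, matching the 1 component.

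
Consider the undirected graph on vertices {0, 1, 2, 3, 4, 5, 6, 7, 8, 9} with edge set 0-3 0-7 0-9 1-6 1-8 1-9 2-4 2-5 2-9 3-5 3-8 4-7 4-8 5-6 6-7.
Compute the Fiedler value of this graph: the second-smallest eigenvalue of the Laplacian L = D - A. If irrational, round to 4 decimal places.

2

Reading degrees in the order [0, 1, 2, 3, 4, 5, 6, 7, 8, 9] gives [3, 3, 3, 3, 3, 3, 3, 3, 3, 3]; set D = diag(3, 3, 3, 3, 3, 3, 3, 3, 3, 3) and form L = D - A. The sorted Laplacian eigenvalues are [0, 2, 2, 2, 2, 2, 5, 5, 5, 5]; the algebraic connectivity is the second entry, 2. There is one zero in the spectrum, matching the 1 component.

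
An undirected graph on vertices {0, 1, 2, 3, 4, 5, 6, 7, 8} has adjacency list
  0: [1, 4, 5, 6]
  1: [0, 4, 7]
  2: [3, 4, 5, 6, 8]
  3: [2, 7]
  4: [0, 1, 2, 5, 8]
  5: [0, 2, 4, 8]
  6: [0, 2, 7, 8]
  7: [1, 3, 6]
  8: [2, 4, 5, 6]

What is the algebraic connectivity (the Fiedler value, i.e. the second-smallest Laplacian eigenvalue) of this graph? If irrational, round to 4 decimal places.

1.4636

Reading degrees in the order [0, 1, 2, 3, 4, 5, 6, 7, 8] gives [4, 3, 5, 2, 5, 4, 4, 3, 4]; set D = diag(4, 3, 5, 2, 5, 4, 4, 3, 4) and form L = D - A. The smallest Laplacian eigenvalue is always 0. The next one, lambda_2 = 1.4636, measures how hard the graph is to disconnect: larger values mean better connectivity. The eigenvalues sum to 34, which equals trace(L) = 2|E|.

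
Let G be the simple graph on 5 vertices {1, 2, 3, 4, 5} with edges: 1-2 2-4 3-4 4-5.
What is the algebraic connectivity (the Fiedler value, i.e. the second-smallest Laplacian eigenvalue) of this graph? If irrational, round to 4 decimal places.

0.5188

Reading degrees in the order [1, 2, 3, 4, 5] gives [1, 2, 1, 3, 1]; set D = diag(1, 2, 1, 3, 1) and form L = D - A. Computing the eigenvalues of L and sorting gives [0, 0.5188, 1, 2.3111, 4.1701]. The Fiedler value lambda_2 = 0.5188 is strictly positive, so the graph is connected. There is one zero in the spectrum, matching the 1 component.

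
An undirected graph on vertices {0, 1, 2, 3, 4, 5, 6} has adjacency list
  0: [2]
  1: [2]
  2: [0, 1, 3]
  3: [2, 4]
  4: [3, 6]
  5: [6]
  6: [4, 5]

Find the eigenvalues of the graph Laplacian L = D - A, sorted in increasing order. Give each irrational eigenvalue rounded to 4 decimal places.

[0, 0.2254, 1, 1, 2.1859, 3.3604, 4.2283]

Each diagonal entry of L is the vertex degree and each off-diagonal entry is -1 where an edge is present, 0 otherwise; in the order [0, 1, 2, 3, 4, 5, 6] the diagonal is [1, 1, 3, 2, 2, 1, 2]. Diagonalising L (or applying a numerical eigensolver to the 7x7 matrix) gives the spectrum above. The largest eigenvalue, 4.2283, is at most the vertex count 7.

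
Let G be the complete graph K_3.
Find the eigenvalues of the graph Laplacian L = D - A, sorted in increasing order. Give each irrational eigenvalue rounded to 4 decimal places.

[0, 3, 3]

The graph has 3 vertices and degree multiset [2, 2, 2]; D is the diagonal matrix of degrees and L = D - A. The multiplicity of 0 as a Laplacian eigenvalue equals the number of connected components. By the matrix-tree theorem the graph has (1/3) * product of the nonzero eigenvalues = 3 spanning trees.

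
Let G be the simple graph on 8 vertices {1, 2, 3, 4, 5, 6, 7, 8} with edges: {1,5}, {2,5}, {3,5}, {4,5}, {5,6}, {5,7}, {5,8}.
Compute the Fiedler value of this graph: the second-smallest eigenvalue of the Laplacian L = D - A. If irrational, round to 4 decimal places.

1

Each diagonal entry of L is the vertex degree and each off-diagonal entry is -1 where an edge is present, 0 otherwise; in the order [1, 2, 3, 4, 5, 6, 7, 8] the diagonal is [1, 1, 1, 1, 7, 1, 1, 1]. The sorted Laplacian eigenvalues are [0, 1, 1, 1, 1, 1, 1, 8]; the algebraic connectivity is the second entry, 1.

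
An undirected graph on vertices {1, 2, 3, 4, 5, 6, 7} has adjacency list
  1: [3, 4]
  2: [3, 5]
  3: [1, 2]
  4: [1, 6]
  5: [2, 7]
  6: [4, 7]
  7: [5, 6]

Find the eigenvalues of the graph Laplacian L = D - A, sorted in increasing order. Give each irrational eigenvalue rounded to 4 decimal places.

[0, 0.7530, 0.7530, 2.4450, 2.4450, 3.8019, 3.8019]

Each diagonal entry of L is the vertex degree and each off-diagonal entry is -1 where an edge is present, 0 otherwise; in the order [1, 2, 3, 4, 5, 6, 7] the diagonal is [2, 2, 2, 2, 2, 2, 2]. Diagonalising L (or applying a numerical eigensolver to the 7x7 matrix) gives the spectrum above. The eigenvalues sum to 14, which equals trace(L) = 2|E|.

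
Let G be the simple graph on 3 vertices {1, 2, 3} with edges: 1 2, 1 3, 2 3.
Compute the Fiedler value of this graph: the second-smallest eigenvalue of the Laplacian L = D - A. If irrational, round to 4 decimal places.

With the vertex order [1, 2, 3], the degrees are [2, 2, 2], giving D = diag(2, 2, 2) and L = D - A. Computing the eigenvalues of L and sorting gives [0, 3, 3]. The Fiedler value lambda_2 = 3 is strictly positive, so the graph is connected.

3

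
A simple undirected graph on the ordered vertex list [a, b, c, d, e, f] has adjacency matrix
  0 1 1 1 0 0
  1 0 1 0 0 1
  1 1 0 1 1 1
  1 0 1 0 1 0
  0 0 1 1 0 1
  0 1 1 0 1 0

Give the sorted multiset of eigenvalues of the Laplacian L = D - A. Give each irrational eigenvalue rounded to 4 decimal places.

Reading degrees in the order [a, b, c, d, e, f] gives [3, 3, 5, 3, 3, 3]; set D = diag(3, 3, 5, 3, 3, 3) and form L = D - A. Since every row of L sums to 0, the all-ones vector is in the kernel and 0 is an eigenvalue. There is one zero in the spectrum, matching the 1 component.

[0, 2.3820, 2.3820, 4.6180, 4.6180, 6]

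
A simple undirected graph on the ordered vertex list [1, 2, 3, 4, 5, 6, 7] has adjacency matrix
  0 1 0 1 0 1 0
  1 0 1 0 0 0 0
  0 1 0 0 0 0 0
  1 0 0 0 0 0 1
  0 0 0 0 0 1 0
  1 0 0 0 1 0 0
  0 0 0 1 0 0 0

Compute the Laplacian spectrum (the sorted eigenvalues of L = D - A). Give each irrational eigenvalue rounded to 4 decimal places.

[0, 0.3820, 0.3820, 1.5858, 2.6180, 2.6180, 4.4142]

Reading degrees in the order [1, 2, 3, 4, 5, 6, 7] gives [3, 2, 1, 2, 1, 2, 1]; set D = diag(3, 2, 1, 2, 1, 2, 1) and form L = D - A. Diagonalising L (or applying a numerical eigensolver to the 7x7 matrix) gives the spectrum above. The single zero eigenvalue shows the graph is connected.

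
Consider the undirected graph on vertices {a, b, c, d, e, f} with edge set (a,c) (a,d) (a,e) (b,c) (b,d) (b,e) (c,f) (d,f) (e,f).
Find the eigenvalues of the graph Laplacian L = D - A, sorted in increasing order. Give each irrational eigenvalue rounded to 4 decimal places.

Reading degrees in the order [a, b, c, d, e, f] gives [3, 3, 3, 3, 3, 3]; set D = diag(3, 3, 3, 3, 3, 3) and form L = D - A. Since every row of L sums to 0, the all-ones vector is in the kernel and 0 is an eigenvalue. The single zero eigenvalue shows the graph is connected.

[0, 3, 3, 3, 3, 6]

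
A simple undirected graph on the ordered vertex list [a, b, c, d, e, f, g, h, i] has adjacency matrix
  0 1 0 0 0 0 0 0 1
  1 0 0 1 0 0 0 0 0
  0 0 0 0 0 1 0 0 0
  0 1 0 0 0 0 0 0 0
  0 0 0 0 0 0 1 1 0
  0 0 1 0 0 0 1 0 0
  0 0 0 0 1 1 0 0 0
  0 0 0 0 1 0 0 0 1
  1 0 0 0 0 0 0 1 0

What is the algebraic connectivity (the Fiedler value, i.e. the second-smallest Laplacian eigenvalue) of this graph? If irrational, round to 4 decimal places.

Each diagonal entry of L is the vertex degree and each off-diagonal entry is -1 where an edge is present, 0 otherwise; in the order [a, b, c, d, e, f, g, h, i] the diagonal is [2, 2, 1, 1, 2, 2, 2, 2, 2]. The sorted Laplacian eigenvalues are [0, 0.1206, 0.4679, 1, 1.6527, 2.3473, 3, 3.5321, 3.8794]; the algebraic connectivity is the second entry, 0.1206. There is one zero in the spectrum, matching the 1 component. By the matrix-tree theorem the graph has (1/9) * product of the nonzero eigenvalues = 1 spanning tree.

0.1206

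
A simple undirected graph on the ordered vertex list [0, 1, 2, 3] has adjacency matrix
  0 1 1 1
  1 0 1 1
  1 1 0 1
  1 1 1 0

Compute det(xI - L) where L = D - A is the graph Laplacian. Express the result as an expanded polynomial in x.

With the vertex order [0, 1, 2, 3], the degrees are [3, 3, 3, 3], giving D = diag(3, 3, 3, 3) and L = D - A. The eigenvalues of L are [0, 4, 4, 4]; the characteristic polynomial is the product of (x - lambda_i), which multiplies out to x^4 - 12x^3 + 48x^2 - 64x. The coefficient of x^3 equals -trace(L) = -12, matching the sum of degrees. The largest eigenvalue, 4, is at most the vertex count 4.

x^4 - 12x^3 + 48x^2 - 64x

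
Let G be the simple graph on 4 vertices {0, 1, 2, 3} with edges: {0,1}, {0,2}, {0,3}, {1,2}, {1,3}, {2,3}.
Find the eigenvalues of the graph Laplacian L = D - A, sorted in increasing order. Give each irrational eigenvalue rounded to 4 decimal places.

Each diagonal entry of L is the vertex degree and each off-diagonal entry is -1 where an edge is present, 0 otherwise; in the order [0, 1, 2, 3] the diagonal is [3, 3, 3, 3]. The multiplicity of 0 as a Laplacian eigenvalue equals the number of connected components. The eigenvalues sum to 12, which equals trace(L) = 2|E|. There is one zero in the spectrum, matching the 1 component.

[0, 4, 4, 4]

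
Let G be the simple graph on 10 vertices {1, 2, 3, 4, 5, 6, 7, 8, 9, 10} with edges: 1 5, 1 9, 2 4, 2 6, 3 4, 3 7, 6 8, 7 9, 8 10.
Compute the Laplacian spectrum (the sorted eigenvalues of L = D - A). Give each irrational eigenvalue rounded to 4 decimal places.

With the vertex order [1, 2, 3, 4, 5, 6, 7, 8, 9, 10], the degrees are [2, 2, 2, 2, 1, 2, 2, 2, 2, 1], giving D = diag(2, 2, 2, 2, 1, 2, 2, 2, 2, 1) and L = D - A. Since every row of L sums to 0, the all-ones vector is in the kernel and 0 is an eigenvalue. The single zero eigenvalue shows the graph is connected. The eigenvalues sum to 18, which equals trace(L) = 2|E|.

[0, 0.0979, 0.3820, 0.8244, 1.3820, 2, 2.6180, 3.1756, 3.6180, 3.9021]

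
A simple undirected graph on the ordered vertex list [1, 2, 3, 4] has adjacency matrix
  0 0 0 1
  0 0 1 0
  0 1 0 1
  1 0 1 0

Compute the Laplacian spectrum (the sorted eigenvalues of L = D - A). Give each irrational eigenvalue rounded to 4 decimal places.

With the vertex order [1, 2, 3, 4], the degrees are [1, 1, 2, 2], giving D = diag(1, 1, 2, 2) and L = D - A. Since every row of L sums to 0, the all-ones vector is in the kernel and 0 is an eigenvalue. By the matrix-tree theorem the graph has (1/4) * product of the nonzero eigenvalues = 1 spanning tree.

[0, 0.5858, 2, 3.4142]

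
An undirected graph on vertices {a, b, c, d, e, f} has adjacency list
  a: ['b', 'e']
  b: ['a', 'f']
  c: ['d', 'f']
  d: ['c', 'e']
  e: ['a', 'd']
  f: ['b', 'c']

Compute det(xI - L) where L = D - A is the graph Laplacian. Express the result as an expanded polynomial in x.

With the vertex order [a, b, c, d, e, f], the degrees are [2, 2, 2, 2, 2, 2], giving D = diag(2, 2, 2, 2, 2, 2) and L = D - A. The eigenvalues of L are [0, 1, 1, 3, 3, 4]; the characteristic polynomial is the product of (x - lambda_i), which multiplies out to x^6 - 12x^5 + 54x^4 - 112x^3 + 105x^2 - 36x. Since p(0) = det(-L) = 0, x divides p(x). The largest eigenvalue, 4, is at most the vertex count 6.

x^6 - 12x^5 + 54x^4 - 112x^3 + 105x^2 - 36x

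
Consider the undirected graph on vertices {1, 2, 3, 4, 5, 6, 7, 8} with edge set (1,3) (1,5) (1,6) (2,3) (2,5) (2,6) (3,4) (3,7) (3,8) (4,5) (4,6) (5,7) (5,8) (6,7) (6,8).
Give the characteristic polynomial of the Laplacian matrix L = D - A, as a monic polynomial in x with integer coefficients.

With the vertex order [1, 2, 3, 4, 5, 6, 7, 8], the degrees are [3, 3, 5, 3, 5, 5, 3, 3], giving D = diag(3, 3, 5, 3, 5, 5, 3, 3) and L = D - A. The eigenvalues of L are [0, 3, 3, 3, 3, 5, 5, 8]; the characteristic polynomial is the product of (x - lambda_i), which multiplies out to x^8 - 30x^7 + 375x^6 - 2540x^5 + 10095x^4 - 23598x^3 + 30105x^2 - 16200x. Since p(0) = det(-L) = 0, x divides p(x). There is one zero in the spectrum, matching the 1 component. By the matrix-tree theorem the graph has (1/8) * product of the nonzero eigenvalues = 2025 spanning trees.

x^8 - 30x^7 + 375x^6 - 2540x^5 + 10095x^4 - 23598x^3 + 30105x^2 - 16200x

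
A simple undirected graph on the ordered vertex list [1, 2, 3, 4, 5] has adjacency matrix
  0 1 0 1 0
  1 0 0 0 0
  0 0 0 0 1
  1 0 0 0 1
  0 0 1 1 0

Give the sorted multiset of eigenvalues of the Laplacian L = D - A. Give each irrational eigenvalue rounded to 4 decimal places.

Each diagonal entry of L is the vertex degree and each off-diagonal entry is -1 where an edge is present, 0 otherwise; in the order [1, 2, 3, 4, 5] the diagonal is [2, 1, 1, 2, 2]. The multiplicity of 0 as a Laplacian eigenvalue equals the number of connected components. There is one zero in the spectrum, matching the 1 component. The largest eigenvalue, 3.6180, is at most the vertex count 5.

[0, 0.3820, 1.3820, 2.6180, 3.6180]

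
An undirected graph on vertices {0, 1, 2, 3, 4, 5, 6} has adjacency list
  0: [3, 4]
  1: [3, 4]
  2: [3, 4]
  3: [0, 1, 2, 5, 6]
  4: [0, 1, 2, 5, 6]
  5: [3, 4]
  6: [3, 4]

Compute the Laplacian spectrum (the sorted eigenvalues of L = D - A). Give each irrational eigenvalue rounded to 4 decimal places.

Reading degrees in the order [0, 1, 2, 3, 4, 5, 6] gives [2, 2, 2, 5, 5, 2, 2]; set D = diag(2, 2, 2, 5, 5, 2, 2) and form L = D - A. L is symmetric positive semidefinite, so every eigenvalue is real and nonnegative.

[0, 2, 2, 2, 2, 5, 7]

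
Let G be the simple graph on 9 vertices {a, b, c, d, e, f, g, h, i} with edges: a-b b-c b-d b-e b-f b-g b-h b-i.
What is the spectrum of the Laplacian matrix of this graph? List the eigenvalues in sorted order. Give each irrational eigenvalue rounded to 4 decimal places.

Reading degrees in the order [a, b, c, d, e, f, g, h, i] gives [1, 8, 1, 1, 1, 1, 1, 1, 1]; set D = diag(1, 8, 1, 1, 1, 1, 1, 1, 1) and form L = D - A. Diagonalising L (or applying a numerical eigensolver to the 9x9 matrix) gives the spectrum above. The largest eigenvalue, 9, is at most the vertex count 9. There is one zero in the spectrum, matching the 1 component.

[0, 1, 1, 1, 1, 1, 1, 1, 9]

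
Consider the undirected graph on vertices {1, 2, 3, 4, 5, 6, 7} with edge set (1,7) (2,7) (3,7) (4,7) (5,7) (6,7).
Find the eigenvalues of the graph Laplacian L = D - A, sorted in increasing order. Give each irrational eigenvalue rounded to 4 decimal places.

Each diagonal entry of L is the vertex degree and each off-diagonal entry is -1 where an edge is present, 0 otherwise; in the order [1, 2, 3, 4, 5, 6, 7] the diagonal is [1, 1, 1, 1, 1, 1, 6]. L is symmetric positive semidefinite, so every eigenvalue is real and nonnegative. The single zero eigenvalue shows the graph is connected. By the matrix-tree theorem the graph has (1/7) * product of the nonzero eigenvalues = 1 spanning tree.

[0, 1, 1, 1, 1, 1, 7]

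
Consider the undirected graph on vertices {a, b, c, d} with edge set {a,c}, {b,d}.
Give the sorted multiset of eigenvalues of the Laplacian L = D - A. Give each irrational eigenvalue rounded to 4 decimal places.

Each diagonal entry of L is the vertex degree and each off-diagonal entry is -1 where an edge is present, 0 otherwise; in the order [a, b, c, d] the diagonal is [1, 1, 1, 1]. L is symmetric positive semidefinite, so every eigenvalue is real and nonnegative. The 2 zero eigenvalues correspond to the 2 connected components. There are 2 zeros in the spectrum, matching the 2 components.

[0, 0, 2, 2]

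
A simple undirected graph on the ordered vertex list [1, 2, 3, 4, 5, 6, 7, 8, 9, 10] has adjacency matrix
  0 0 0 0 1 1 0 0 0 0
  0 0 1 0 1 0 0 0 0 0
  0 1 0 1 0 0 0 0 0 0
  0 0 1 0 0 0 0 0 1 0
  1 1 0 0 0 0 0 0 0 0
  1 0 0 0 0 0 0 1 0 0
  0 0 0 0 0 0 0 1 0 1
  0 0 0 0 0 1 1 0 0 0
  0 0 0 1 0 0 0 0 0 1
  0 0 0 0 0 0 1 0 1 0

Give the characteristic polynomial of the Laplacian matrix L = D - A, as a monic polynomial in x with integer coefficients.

Reading degrees in the order [1, 2, 3, 4, 5, 6, 7, 8, 9, 10] gives [2, 2, 2, 2, 2, 2, 2, 2, 2, 2]; set D = diag(2, 2, 2, 2, 2, 2, 2, 2, 2, 2) and form L = D - A. L has integer entries, so p(x) = det(xI - L) has integer coefficients. Expanding the determinant yields x^10 - 20x^9 + 170x^8 - 800x^7 + 2275x^6 - 4004x^5 + 4290x^4 - 2640x^3 + 825x^2 - 100x. The constant term is 0 because L is singular (the all-ones vector lies in its kernel). The eigenvalues sum to 20, which equals trace(L) = 2|E|.

x^10 - 20x^9 + 170x^8 - 800x^7 + 2275x^6 - 4004x^5 + 4290x^4 - 2640x^3 + 825x^2 - 100x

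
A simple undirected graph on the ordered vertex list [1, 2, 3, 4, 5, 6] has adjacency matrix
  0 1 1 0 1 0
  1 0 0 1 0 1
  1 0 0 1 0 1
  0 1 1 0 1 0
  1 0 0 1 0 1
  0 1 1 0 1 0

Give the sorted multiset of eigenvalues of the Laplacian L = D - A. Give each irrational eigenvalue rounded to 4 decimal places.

With the vertex order [1, 2, 3, 4, 5, 6], the degrees are [3, 3, 3, 3, 3, 3], giving D = diag(3, 3, 3, 3, 3, 3) and L = D - A. Diagonalising L (or applying a numerical eigensolver to the 6x6 matrix) gives the spectrum above. The eigenvalues sum to 18, which equals trace(L) = 2|E|.

[0, 3, 3, 3, 3, 6]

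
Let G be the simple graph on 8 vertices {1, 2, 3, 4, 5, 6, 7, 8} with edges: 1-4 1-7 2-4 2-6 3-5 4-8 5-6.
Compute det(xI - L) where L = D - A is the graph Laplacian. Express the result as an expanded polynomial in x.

x^8 - 14x^7 + 77x^6 - 212x^5 + 308x^4 - 228x^3 + 76x^2 - 8x

Reading degrees in the order [1, 2, 3, 4, 5, 6, 7, 8] gives [2, 2, 1, 3, 2, 2, 1, 1]; set D = diag(2, 2, 1, 3, 2, 2, 1, 1) and form L = D - A. L has integer entries, so p(x) = det(xI - L) has integer coefficients. Expanding the determinant yields x^8 - 14x^7 + 77x^6 - 212x^5 + 308x^4 - 228x^3 + 76x^2 - 8x. The constant term is 0 because L is singular (the all-ones vector lies in its kernel). By the matrix-tree theorem the graph has (1/8) * product of the nonzero eigenvalues = 1 spanning tree.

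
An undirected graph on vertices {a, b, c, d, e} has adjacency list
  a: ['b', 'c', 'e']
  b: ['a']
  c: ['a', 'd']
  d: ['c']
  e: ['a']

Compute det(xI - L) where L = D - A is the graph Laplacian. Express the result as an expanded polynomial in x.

x^5 - 8x^4 + 20x^3 - 18x^2 + 5x

With the vertex order [a, b, c, d, e], the degrees are [3, 1, 2, 1, 1], giving D = diag(3, 1, 2, 1, 1) and L = D - A. L has integer entries, so p(x) = det(xI - L) has integer coefficients. Expanding the determinant yields x^5 - 8x^4 + 20x^3 - 18x^2 + 5x. The constant term is 0 because L is singular (the all-ones vector lies in its kernel). There is one zero in the spectrum, matching the 1 component.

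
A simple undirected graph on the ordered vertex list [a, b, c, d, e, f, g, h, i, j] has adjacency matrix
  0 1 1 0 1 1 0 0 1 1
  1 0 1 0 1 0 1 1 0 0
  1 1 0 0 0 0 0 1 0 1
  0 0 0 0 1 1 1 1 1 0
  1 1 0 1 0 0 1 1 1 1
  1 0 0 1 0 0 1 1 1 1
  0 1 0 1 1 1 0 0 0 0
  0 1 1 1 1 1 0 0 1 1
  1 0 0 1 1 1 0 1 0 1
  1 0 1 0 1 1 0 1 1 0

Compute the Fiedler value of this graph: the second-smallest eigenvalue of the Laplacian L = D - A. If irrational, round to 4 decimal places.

3.0169

Reading degrees in the order [a, b, c, d, e, f, g, h, i, j] gives [6, 5, 4, 5, 7, 6, 4, 7, 6, 6]; set D = diag(6, 5, 4, 5, 7, 6, 4, 7, 6, 6) and form L = D - A. The sorted Laplacian eigenvalues are [0, 3.0169, 3.8334, 5.3410, 5.6094, 6.6303, 6.7545, 7.4106, 8.3400, 9.0640]; the algebraic connectivity is the second entry, 3.0169. By the matrix-tree theorem the graph has (1/10) * product of the nonzero eigenvalues = 869240 spanning trees.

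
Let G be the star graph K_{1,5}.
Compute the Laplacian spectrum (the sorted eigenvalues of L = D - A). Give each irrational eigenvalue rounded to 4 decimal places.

[0, 1, 1, 1, 1, 6]

The graph has 6 vertices and degree multiset [5, 1, 1, 1, 1, 1]; D is the diagonal matrix of degrees and L = D - A. Diagonalising L (or applying a numerical eigensolver to the 6x6 matrix) gives the spectrum above.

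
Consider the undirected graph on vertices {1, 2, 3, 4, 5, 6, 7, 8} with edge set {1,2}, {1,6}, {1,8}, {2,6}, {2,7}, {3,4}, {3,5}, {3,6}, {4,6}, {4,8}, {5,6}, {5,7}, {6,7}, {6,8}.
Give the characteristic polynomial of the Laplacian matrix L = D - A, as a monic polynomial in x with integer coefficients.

x^8 - 28x^7 + 322x^6 - 1974x^5 + 6965x^4 - 14126x^3 + 15225x^2 - 6728x

Each diagonal entry of L is the vertex degree and each off-diagonal entry is -1 where an edge is present, 0 otherwise; in the order [1, 2, 3, 4, 5, 6, 7, 8] the diagonal is [3, 3, 3, 3, 3, 7, 3, 3]. L has integer entries, so p(x) = det(xI - L) has integer coefficients. Expanding the determinant yields x^8 - 28x^7 + 322x^6 - 1974x^5 + 6965x^4 - 14126x^3 + 15225x^2 - 6728x. The constant term is 0 because L is singular (the all-ones vector lies in its kernel). By the matrix-tree theorem the graph has (1/8) * product of the nonzero eigenvalues = 841 spanning trees. There is one zero in the spectrum, matching the 1 component.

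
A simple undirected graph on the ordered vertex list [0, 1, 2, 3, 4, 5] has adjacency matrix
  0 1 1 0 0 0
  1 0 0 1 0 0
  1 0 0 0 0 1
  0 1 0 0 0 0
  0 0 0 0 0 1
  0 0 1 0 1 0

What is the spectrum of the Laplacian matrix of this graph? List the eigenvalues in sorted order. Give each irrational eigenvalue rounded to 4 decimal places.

[0, 0.2679, 1, 2, 3, 3.7321]

Reading degrees in the order [0, 1, 2, 3, 4, 5] gives [2, 2, 2, 1, 1, 2]; set D = diag(2, 2, 2, 1, 1, 2) and form L = D - A. Since every row of L sums to 0, the all-ones vector is in the kernel and 0 is an eigenvalue. The single zero eigenvalue shows the graph is connected. The largest eigenvalue, 3.7321, is at most the vertex count 6.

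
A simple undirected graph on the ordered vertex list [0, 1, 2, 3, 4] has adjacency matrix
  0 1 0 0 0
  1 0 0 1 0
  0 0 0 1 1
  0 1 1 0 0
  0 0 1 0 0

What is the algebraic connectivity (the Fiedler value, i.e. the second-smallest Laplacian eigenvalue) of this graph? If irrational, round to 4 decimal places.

Each diagonal entry of L is the vertex degree and each off-diagonal entry is -1 where an edge is present, 0 otherwise; in the order [0, 1, 2, 3, 4] the diagonal is [1, 2, 2, 2, 1]. The smallest Laplacian eigenvalue is always 0. The next one, lambda_2 = 0.3820, measures how hard the graph is to disconnect: larger values mean better connectivity. The largest eigenvalue, 3.6180, is at most the vertex count 5. There is one zero in the spectrum, matching the 1 component.

0.3820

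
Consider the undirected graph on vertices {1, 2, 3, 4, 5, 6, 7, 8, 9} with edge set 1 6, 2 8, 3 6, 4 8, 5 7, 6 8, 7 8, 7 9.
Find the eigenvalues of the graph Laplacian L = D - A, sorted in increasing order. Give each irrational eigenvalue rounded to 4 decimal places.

[0, 0.2679, 0.5505, 1, 1, 1, 3, 3.7321, 5.4495]

Each diagonal entry of L is the vertex degree and each off-diagonal entry is -1 where an edge is present, 0 otherwise; in the order [1, 2, 3, 4, 5, 6, 7, 8, 9] the diagonal is [1, 1, 1, 1, 1, 3, 3, 4, 1]. L is symmetric positive semidefinite, so every eigenvalue is real and nonnegative. The single zero eigenvalue shows the graph is connected. By the matrix-tree theorem the graph has (1/9) * product of the nonzero eigenvalues = 1 spanning tree. There is one zero in the spectrum, matching the 1 component.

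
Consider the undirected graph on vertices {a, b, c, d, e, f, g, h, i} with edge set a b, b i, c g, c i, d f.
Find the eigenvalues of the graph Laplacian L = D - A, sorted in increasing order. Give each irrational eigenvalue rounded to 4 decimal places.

With the vertex order [a, b, c, d, e, f, g, h, i], the degrees are [1, 2, 2, 1, 0, 1, 1, 0, 2], giving D = diag(1, 2, 2, 1, 0, 1, 1, 0, 2) and L = D - A. L is symmetric positive semidefinite, so every eigenvalue is real and nonnegative. The 4 zero eigenvalues correspond to the 4 connected components. The largest eigenvalue, 3.6180, is at most the vertex count 9.

[0, 0, 0, 0, 0.3820, 1.3820, 2, 2.6180, 3.6180]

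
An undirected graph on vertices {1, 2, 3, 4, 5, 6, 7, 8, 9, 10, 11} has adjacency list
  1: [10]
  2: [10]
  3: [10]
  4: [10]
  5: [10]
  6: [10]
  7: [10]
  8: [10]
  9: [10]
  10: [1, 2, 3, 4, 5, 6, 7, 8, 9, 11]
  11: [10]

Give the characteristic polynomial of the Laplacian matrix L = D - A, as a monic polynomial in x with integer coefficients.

Reading degrees in the order [1, 2, 3, 4, 5, 6, 7, 8, 9, 10, 11] gives [1, 1, 1, 1, 1, 1, 1, 1, 1, 10, 1]; set D = diag(1, 1, 1, 1, 1, 1, 1, 1, 1, 10, 1) and form L = D - A. The eigenvalues of L are [0, 1, 1, 1, 1, 1, 1, 1, 1, 1, 11]; the characteristic polynomial is the product of (x - lambda_i), which multiplies out to x^11 - 20x^10 + 135x^9 - 480x^8 + 1050x^7 - 1512x^6 + 1470x^5 - 960x^4 + 405x^3 - 100x^2 + 11x. The coefficient of x^10 equals -trace(L) = -20, matching the sum of degrees.

x^11 - 20x^10 + 135x^9 - 480x^8 + 1050x^7 - 1512x^6 + 1470x^5 - 960x^4 + 405x^3 - 100x^2 + 11x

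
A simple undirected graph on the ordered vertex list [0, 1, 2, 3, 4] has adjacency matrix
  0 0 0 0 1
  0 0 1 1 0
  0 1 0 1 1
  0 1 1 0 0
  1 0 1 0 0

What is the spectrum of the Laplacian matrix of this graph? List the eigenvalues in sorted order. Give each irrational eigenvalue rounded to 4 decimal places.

[0, 0.5188, 2.3111, 3, 4.1701]

Each diagonal entry of L is the vertex degree and each off-diagonal entry is -1 where an edge is present, 0 otherwise; in the order [0, 1, 2, 3, 4] the diagonal is [1, 2, 3, 2, 2]. The multiplicity of 0 as a Laplacian eigenvalue equals the number of connected components. The single zero eigenvalue shows the graph is connected. The eigenvalues sum to 10, which equals trace(L) = 2|E|.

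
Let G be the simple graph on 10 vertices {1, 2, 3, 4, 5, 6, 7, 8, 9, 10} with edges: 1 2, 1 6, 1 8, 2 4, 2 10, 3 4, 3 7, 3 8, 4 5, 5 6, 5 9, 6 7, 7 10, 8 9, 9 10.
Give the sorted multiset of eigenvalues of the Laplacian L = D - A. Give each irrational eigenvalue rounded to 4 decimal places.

With the vertex order [1, 2, 3, 4, 5, 6, 7, 8, 9, 10], the degrees are [3, 3, 3, 3, 3, 3, 3, 3, 3, 3], giving D = diag(3, 3, 3, 3, 3, 3, 3, 3, 3, 3) and L = D - A. L is symmetric positive semidefinite, so every eigenvalue is real and nonnegative. The single zero eigenvalue shows the graph is connected. The eigenvalues sum to 30, which equals trace(L) = 2|E|.

[0, 2, 2, 2, 2, 2, 5, 5, 5, 5]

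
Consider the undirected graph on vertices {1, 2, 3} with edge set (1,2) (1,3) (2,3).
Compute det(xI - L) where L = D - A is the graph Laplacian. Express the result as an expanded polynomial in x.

With the vertex order [1, 2, 3], the degrees are [2, 2, 2], giving D = diag(2, 2, 2) and L = D - A. Computing det(xI - L) by cofactor expansion (or equivalently via sum-over-permutations) gives x^3 - 6x^2 + 9x. The constant term is 0 because L is singular (the all-ones vector lies in its kernel). By the matrix-tree theorem the graph has (1/3) * product of the nonzero eigenvalues = 3 spanning trees.

x^3 - 6x^2 + 9x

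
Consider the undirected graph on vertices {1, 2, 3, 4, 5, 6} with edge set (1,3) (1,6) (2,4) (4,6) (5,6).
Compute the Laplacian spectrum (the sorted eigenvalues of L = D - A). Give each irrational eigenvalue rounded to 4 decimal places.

With the vertex order [1, 2, 3, 4, 5, 6], the degrees are [2, 1, 1, 2, 1, 3], giving D = diag(2, 1, 1, 2, 1, 3) and L = D - A. Since every row of L sums to 0, the all-ones vector is in the kernel and 0 is an eigenvalue. The single zero eigenvalue shows the graph is connected. The eigenvalues sum to 10, which equals trace(L) = 2|E|.

[0, 0.3820, 0.6972, 2, 2.6180, 4.3028]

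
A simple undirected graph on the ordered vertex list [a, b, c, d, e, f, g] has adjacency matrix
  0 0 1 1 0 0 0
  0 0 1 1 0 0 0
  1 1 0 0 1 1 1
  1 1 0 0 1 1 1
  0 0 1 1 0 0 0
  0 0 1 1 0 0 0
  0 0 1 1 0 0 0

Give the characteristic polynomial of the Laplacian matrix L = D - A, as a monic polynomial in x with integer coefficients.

x^7 - 20x^6 + 155x^5 - 600x^4 + 1240x^3 - 1312x^2 + 560x

With the vertex order [a, b, c, d, e, f, g], the degrees are [2, 2, 5, 5, 2, 2, 2], giving D = diag(2, 2, 5, 5, 2, 2, 2) and L = D - A. L has integer entries, so p(x) = det(xI - L) has integer coefficients. Expanding the determinant yields x^7 - 20x^6 + 155x^5 - 600x^4 + 1240x^3 - 1312x^2 + 560x. Since p(0) = det(-L) = 0, x divides p(x). By the matrix-tree theorem the graph has (1/7) * product of the nonzero eigenvalues = 80 spanning trees. There is one zero in the spectrum, matching the 1 component.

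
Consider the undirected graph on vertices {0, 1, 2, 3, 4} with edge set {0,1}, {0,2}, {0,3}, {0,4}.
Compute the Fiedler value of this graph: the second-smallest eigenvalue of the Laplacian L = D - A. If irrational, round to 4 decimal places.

1

Reading degrees in the order [0, 1, 2, 3, 4] gives [4, 1, 1, 1, 1]; set D = diag(4, 1, 1, 1, 1) and form L = D - A. The sorted Laplacian eigenvalues are [0, 1, 1, 1, 5]; the algebraic connectivity is the second entry, 1. The largest eigenvalue, 5, is at most the vertex count 5. There is one zero in the spectrum, matching the 1 component.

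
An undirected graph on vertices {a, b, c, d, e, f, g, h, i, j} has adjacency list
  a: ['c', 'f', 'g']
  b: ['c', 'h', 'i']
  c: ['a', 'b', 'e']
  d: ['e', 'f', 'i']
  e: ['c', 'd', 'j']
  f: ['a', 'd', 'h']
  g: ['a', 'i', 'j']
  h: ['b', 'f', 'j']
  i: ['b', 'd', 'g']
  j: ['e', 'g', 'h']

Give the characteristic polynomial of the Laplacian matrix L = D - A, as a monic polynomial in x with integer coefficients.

Each diagonal entry of L is the vertex degree and each off-diagonal entry is -1 where an edge is present, 0 otherwise; in the order [a, b, c, d, e, f, g, h, i, j] the diagonal is [3, 3, 3, 3, 3, 3, 3, 3, 3, 3]. The eigenvalues of L are [0, 2, 2, 2, 2, 2, 5, 5, 5, 5]; the characteristic polynomial is the product of (x - lambda_i), which multiplies out to x^10 - 30x^9 + 390x^8 - 2880x^7 + 13305x^6 - 39882x^5 + 77640x^4 - 94800x^3 + 66000x^2 - 20000x. The coefficient of x^9 equals -trace(L) = -30, matching the sum of degrees. By the matrix-tree theorem the graph has (1/10) * product of the nonzero eigenvalues = 2000 spanning trees. The eigenvalues sum to 30, which equals trace(L) = 2|E|.

x^10 - 30x^9 + 390x^8 - 2880x^7 + 13305x^6 - 39882x^5 + 77640x^4 - 94800x^3 + 66000x^2 - 20000x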